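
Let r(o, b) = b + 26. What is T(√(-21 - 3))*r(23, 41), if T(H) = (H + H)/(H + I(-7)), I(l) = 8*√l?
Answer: 134*√6/(√6 + 4*√7) ≈ 25.186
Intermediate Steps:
r(o, b) = 26 + b
T(H) = 2*H/(H + 8*I*√7) (T(H) = (H + H)/(H + 8*√(-7)) = (2*H)/(H + 8*(I*√7)) = (2*H)/(H + 8*I*√7) = 2*H/(H + 8*I*√7))
T(√(-21 - 3))*r(23, 41) = (2*√(-21 - 3)/(√(-21 - 3) + 8*I*√7))*(26 + 41) = (2*√(-24)/(√(-24) + 8*I*√7))*67 = (2*(2*I*√6)/(2*I*√6 + 8*I*√7))*67 = (4*I*√6/(2*I*√6 + 8*I*√7))*67 = 268*I*√6/(2*I*√6 + 8*I*√7)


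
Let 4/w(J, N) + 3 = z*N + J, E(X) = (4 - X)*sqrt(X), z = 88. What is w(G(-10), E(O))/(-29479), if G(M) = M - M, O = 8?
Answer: -12/29220262817 + 2816*sqrt(2)/29220262817 ≈ 1.3588e-7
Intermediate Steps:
E(X) = sqrt(X)*(4 - X)
G(M) = 0
w(J, N) = 4/(-3 + J + 88*N) (w(J, N) = 4/(-3 + (88*N + J)) = 4/(-3 + (J + 88*N)) = 4/(-3 + J + 88*N))
w(G(-10), E(O))/(-29479) = (4/(-3 + 0 + 88*(sqrt(8)*(4 - 1*8))))/(-29479) = (4/(-3 + 0 + 88*((2*sqrt(2))*(4 - 8))))*(-1/29479) = (4/(-3 + 0 + 88*((2*sqrt(2))*(-4))))*(-1/29479) = (4/(-3 + 0 + 88*(-8*sqrt(2))))*(-1/29479) = (4/(-3 + 0 - 704*sqrt(2)))*(-1/29479) = (4/(-3 - 704*sqrt(2)))*(-1/29479) = -4/(29479*(-3 - 704*sqrt(2)))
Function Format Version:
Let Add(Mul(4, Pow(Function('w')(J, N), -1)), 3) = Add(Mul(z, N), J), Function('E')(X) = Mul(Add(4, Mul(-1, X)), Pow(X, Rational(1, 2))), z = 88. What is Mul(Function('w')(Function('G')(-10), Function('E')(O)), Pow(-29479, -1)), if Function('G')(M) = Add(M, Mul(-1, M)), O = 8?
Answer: Add(Rational(-12, 29220262817), Mul(Rational(2816, 29220262817), Pow(2, Rational(1, 2)))) ≈ 1.3588e-7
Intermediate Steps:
Function('E')(X) = Mul(Pow(X, Rational(1, 2)), Add(4, Mul(-1, X)))
Function('G')(M) = 0
Function('w')(J, N) = Mul(4, Pow(Add(-3, J, Mul(88, N)), -1)) (Function('w')(J, N) = Mul(4, Pow(Add(-3, Add(Mul(88, N), J)), -1)) = Mul(4, Pow(Add(-3, Add(J, Mul(88, N))), -1)) = Mul(4, Pow(Add(-3, J, Mul(88, N)), -1)))
Mul(Function('w')(Function('G')(-10), Function('E')(O)), Pow(-29479, -1)) = Mul(Mul(4, Pow(Add(-3, 0, Mul(88, Mul(Pow(8, Rational(1, 2)), Add(4, Mul(-1, 8))))), -1)), Pow(-29479, -1)) = Mul(Mul(4, Pow(Add(-3, 0, Mul(88, Mul(Mul(2, Pow(2, Rational(1, 2))), Add(4, -8)))), -1)), Rational(-1, 29479)) = Mul(Mul(4, Pow(Add(-3, 0, Mul(88, Mul(Mul(2, Pow(2, Rational(1, 2))), -4))), -1)), Rational(-1, 29479)) = Mul(Mul(4, Pow(Add(-3, 0, Mul(88, Mul(-8, Pow(2, Rational(1, 2))))), -1)), Rational(-1, 29479)) = Mul(Mul(4, Pow(Add(-3, 0, Mul(-704, Pow(2, Rational(1, 2)))), -1)), Rational(-1, 29479)) = Mul(Mul(4, Pow(Add(-3, Mul(-704, Pow(2, Rational(1, 2)))), -1)), Rational(-1, 29479)) = Mul(Rational(-4, 29479), Pow(Add(-3, Mul(-704, Pow(2, Rational(1, 2)))), -1))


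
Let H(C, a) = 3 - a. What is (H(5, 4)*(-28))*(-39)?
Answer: -1092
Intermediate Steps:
(H(5, 4)*(-28))*(-39) = ((3 - 1*4)*(-28))*(-39) = ((3 - 4)*(-28))*(-39) = -1*(-28)*(-39) = 28*(-39) = -1092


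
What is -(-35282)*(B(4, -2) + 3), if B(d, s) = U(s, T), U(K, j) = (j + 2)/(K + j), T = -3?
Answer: 564512/5 ≈ 1.1290e+5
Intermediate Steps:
U(K, j) = (2 + j)/(K + j)
B(d, s) = -1/(-3 + s) (B(d, s) = (2 - 3)/(s - 3) = -1/(-3 + s))
-(-35282)*(B(4, -2) + 3) = -(-35282)*(-1/(-3 - 2) + 3) = -(-35282)*(-1/(-5) + 3) = -(-35282)*(-1*(-⅕) + 3) = -(-35282)*(⅕ + 3) = -(-35282)*16/5 = -1357*(-416/5) = 564512/5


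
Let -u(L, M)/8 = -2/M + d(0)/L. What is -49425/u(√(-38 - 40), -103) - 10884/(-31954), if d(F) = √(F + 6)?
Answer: 1057591126923/681323188 + 524349825*I*√13/85288 ≈ 1552.3 + 22167.0*I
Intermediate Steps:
d(F) = √(6 + F)
u(L, M) = 16/M - 8*√6/L (u(L, M) = -8*(-2/M + √(6 + 0)/L) = -8*(-2/M + √6/L) = 16/M - 8*√6/L)
-49425/u(√(-38 - 40), -103) - 10884/(-31954) = -49425/(16/(-103) - 8*√6/(√(-38 - 40))) - 10884/(-31954) = -49425/(16*(-1/103) - 8*√6/(√(-78))) - 10884*(-1/31954) = -49425/(-16/103 - 8*√6/(I*√78)) + 5442/15977 = -49425/(-16/103 - 8*√6*(-I*√78/78)) + 5442/15977 = -49425/(-16/103 + 8*I*√13/13) + 5442/15977 = 5442/15977 - 49425/(-16/103 + 8*I*√13/13)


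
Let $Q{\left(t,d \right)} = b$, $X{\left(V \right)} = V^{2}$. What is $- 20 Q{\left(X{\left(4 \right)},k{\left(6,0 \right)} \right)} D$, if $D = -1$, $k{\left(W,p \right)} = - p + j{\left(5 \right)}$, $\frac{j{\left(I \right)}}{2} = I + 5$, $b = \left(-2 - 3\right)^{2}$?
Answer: $500$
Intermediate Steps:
$b = 25$ ($b = \left(-5\right)^{2} = 25$)
$j{\left(I \right)} = 10 + 2 I$ ($j{\left(I \right)} = 2 \left(I + 5\right) = 2 \left(5 + I\right) = 10 + 2 I$)
$k{\left(W,p \right)} = 20 - p$ ($k{\left(W,p \right)} = - p + \left(10 + 2 \cdot 5\right) = - p + \left(10 + 10\right) = - p + 20 = 20 - p$)
$Q{\left(t,d \right)} = 25$
$- 20 Q{\left(X{\left(4 \right)},k{\left(6,0 \right)} \right)} D = \left(-20\right) 25 \left(-1\right) = \left(-500\right) \left(-1\right) = 500$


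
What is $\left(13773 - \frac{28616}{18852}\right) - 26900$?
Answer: $- \frac{61874705}{4713} \approx -13129.0$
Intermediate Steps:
$\left(13773 - \frac{28616}{18852}\right) - 26900 = \left(13773 - \frac{7154}{4713}\right) - 26900 = \frac{64904995}{4713} - 26900 = - \frac{61874705}{4713}$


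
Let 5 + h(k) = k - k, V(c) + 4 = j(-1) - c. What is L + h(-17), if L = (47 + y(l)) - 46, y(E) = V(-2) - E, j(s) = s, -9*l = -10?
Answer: -73/9 ≈ -8.1111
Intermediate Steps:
l = 10/9 (l = -1/9*(-10) = 10/9 ≈ 1.1111)
V(c) = -5 - c (V(c) = -4 + (-1 - c) = -5 - c)
h(k) = -5 (h(k) = -5 + (k - k) = -5 + 0 = -5)
y(E) = -3 - E (y(E) = (-5 - 1*(-2)) - E = (-5 + 2) - E = -3 - E)
L = -28/9 (L = (47 + (-3 - 1*10/9)) - 46 = (47 + (-3 - 10/9)) - 46 = (47 - 37/9) - 46 = 386/9 - 46 = -28/9 ≈ -3.1111)
L + h(-17) = -28/9 - 5 = -73/9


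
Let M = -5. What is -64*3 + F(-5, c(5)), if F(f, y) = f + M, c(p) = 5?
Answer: -202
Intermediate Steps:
F(f, y) = -5 + f (F(f, y) = f - 5 = -5 + f)
-64*3 + F(-5, c(5)) = -64*3 + (-5 - 5) = -192 - 10 = -202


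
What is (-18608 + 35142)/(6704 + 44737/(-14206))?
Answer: 234882004/95192287 ≈ 2.4674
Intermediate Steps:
(-18608 + 35142)/(6704 + 44737/(-14206)) = 16534/(6704 + 44737*(-1/14206)) = 16534/(6704 - 44737/14206) = 16534/(95192287/14206) = 16534*(14206/95192287) = 234882004/95192287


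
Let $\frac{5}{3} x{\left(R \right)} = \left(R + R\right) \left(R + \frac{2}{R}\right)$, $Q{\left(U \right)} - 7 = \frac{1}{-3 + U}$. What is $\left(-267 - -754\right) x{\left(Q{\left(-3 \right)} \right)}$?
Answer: $\frac{853711}{30} \approx 28457.0$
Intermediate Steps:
$Q{\left(U \right)} = 7 + \frac{1}{-3 + U}$
$x{\left(R \right)} = \frac{6 R \left(R + \frac{2}{R}\right)}{5}$ ($x{\left(R \right)} = \frac{3 \left(R + R\right) \left(R + \frac{2}{R}\right)}{5} = \frac{3 \cdot 2 R \left(R + \frac{2}{R}\right)}{5} = \frac{6 R \left(R + \frac{2}{R}\right)}{5}$)
$\left(-267 - -754\right) x{\left(Q{\left(-3 \right)} \right)} = \left(-267 - -754\right) \left(\frac{12}{5} + \frac{6 \left(\frac{-20 + 7 \left(-3\right)}{-3 - 3}\right)^{2}}{5}\right) = \left(-267 + 754\right) \left(\frac{12}{5} + \frac{6 \left(\frac{-20 - 21}{-6}\right)^{2}}{5}\right) = 487 \left(\frac{12}{5} + \frac{6 \left(\left(- \frac{1}{6}\right) \left(-41\right)\right)^{2}}{5}\right) = 487 \left(\frac{12}{5} + \frac{6 \left(\frac{41}{6}\right)^{2}}{5}\right) = 487 \left(\frac{12}{5} + \frac{6}{5} \cdot \frac{1681}{36}\right) = 487 \left(\frac{12}{5} + \frac{1681}{30}\right) = 487 \cdot \frac{1753}{30} = \frac{853711}{30}$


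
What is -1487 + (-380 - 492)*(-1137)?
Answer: 989977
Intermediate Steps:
-1487 + (-380 - 492)*(-1137) = -1487 - 872*(-1137) = -1487 + 991464 = 989977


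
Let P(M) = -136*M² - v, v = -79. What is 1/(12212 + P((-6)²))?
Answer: -1/163965 ≈ -6.0989e-6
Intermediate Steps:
P(M) = 79 - 136*M² (P(M) = -136*M² - 1*(-79) = -136*M² + 79 = 79 - 136*M²)
1/(12212 + P((-6)²)) = 1/(12212 + (79 - 136*((-6)²)²)) = 1/(12212 + (79 - 136*36²)) = 1/(12212 + (79 - 136*1296)) = 1/(12212 + (79 - 176256)) = 1/(12212 - 176177) = 1/(-163965) = -1/163965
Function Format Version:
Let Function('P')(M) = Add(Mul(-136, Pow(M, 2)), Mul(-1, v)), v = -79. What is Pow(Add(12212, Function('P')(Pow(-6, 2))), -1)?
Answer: Rational(-1, 163965) ≈ -6.0989e-6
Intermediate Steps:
Function('P')(M) = Add(79, Mul(-136, Pow(M, 2))) (Function('P')(M) = Add(Mul(-136, Pow(M, 2)), Mul(-1, -79)) = Add(Mul(-136, Pow(M, 2)), 79) = Add(79, Mul(-136, Pow(M, 2))))
Pow(Add(12212, Function('P')(Pow(-6, 2))), -1) = Pow(Add(12212, Add(79, Mul(-136, Pow(Pow(-6, 2), 2)))), -1) = Pow(Add(12212, Add(79, Mul(-136, Pow(36, 2)))), -1) = Pow(Add(12212, Add(79, Mul(-136, 1296))), -1) = Pow(Add(12212, Add(79, -176256)), -1) = Pow(Add(12212, -176177), -1) = Pow(-163965, -1) = Rational(-1, 163965)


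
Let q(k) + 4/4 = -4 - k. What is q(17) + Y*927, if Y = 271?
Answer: 251195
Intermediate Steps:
q(k) = -5 - k (q(k) = -1 + (-4 - k) = -5 - k)
q(17) + Y*927 = (-5 - 1*17) + 271*927 = (-5 - 17) + 251217 = -22 + 251217 = 251195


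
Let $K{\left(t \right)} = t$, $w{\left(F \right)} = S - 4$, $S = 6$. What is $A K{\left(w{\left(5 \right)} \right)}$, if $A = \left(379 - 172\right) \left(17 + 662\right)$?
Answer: $281106$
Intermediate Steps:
$w{\left(F \right)} = 2$ ($w{\left(F \right)} = 6 - 4 = 2$)
$A = 140553$ ($A = 207 \cdot 679 = 140553$)
$A K{\left(w{\left(5 \right)} \right)} = 140553 \cdot 2 = 281106$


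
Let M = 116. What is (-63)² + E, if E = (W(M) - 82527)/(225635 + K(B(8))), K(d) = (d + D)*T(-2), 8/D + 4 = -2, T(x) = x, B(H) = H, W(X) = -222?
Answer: 2686228938/676865 ≈ 3968.6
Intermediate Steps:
D = -4/3 (D = 8/(-4 - 2) = 8/(-6) = 8*(-⅙) = -4/3 ≈ -1.3333)
K(d) = 8/3 - 2*d (K(d) = (d - 4/3)*(-2) = (-4/3 + d)*(-2) = 8/3 - 2*d)
E = -248247/676865 (E = (-222 - 82527)/(225635 + (8/3 - 2*8)) = -82749/(225635 + (8/3 - 16)) = -82749/(225635 - 40/3) = -82749/676865/3 = -82749*3/676865 = -248247/676865 ≈ -0.36676)
(-63)² + E = (-63)² - 248247/676865 = 3969 - 248247/676865 = 2686228938/676865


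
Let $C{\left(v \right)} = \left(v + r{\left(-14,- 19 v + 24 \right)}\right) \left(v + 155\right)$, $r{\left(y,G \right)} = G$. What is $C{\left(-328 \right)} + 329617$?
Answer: $-695927$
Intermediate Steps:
$C{\left(v \right)} = \left(24 - 18 v\right) \left(155 + v\right)$ ($C{\left(v \right)} = \left(v - \left(-24 + 19 v\right)\right) \left(v + 155\right) = \left(v - \left(-24 + 19 v\right)\right) \left(155 + v\right) = \left(24 - 18 v\right) \left(155 + v\right)$)
$C{\left(-328 \right)} + 329617 = \left(3720 - -907248 - 18 \left(-328\right)^{2}\right) + 329617 = \left(3720 + 907248 - 1936512\right) + 329617 = -1025544 + 329617 = -695927$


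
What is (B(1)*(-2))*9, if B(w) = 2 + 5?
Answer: -126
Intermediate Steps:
B(w) = 7
(B(1)*(-2))*9 = (7*(-2))*9 = -14*9 = -126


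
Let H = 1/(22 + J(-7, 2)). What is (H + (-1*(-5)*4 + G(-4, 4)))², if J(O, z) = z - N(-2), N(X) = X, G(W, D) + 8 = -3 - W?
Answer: 114921/676 ≈ 170.00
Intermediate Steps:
G(W, D) = -11 - W (G(W, D) = -8 + (-3 - W) = -11 - W)
J(O, z) = 2 + z (J(O, z) = z - 1*(-2) = z + 2 = 2 + z)
H = 1/26 (H = 1/(22 + (2 + 2)) = 1/(22 + 4) = 1/26 ≈ 0.038462)
(H + (-1*(-5)*4 + G(-4, 4)))² = (1/26 + (-1*(-5)*4 + (-11 - 1*(-4))))² = (1/26 + (5*4 + (-11 + 4)))² = (1/26 + (20 - 7))² = (1/26 + 13)² = (339/26)² = 114921/676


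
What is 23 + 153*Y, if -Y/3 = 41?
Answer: -18796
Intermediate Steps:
Y = -123 (Y = -3*41 = -123)
23 + 153*Y = 23 + 153*(-123) = 23 - 18819 = -18796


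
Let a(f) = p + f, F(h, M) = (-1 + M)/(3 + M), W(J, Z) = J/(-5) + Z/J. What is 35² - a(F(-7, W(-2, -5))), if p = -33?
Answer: 74203/59 ≈ 1257.7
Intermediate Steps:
W(J, Z) = -J/5 + Z/J (W(J, Z) = J*(-⅕) + Z/J = -J/5 + Z/J)
F(h, M) = (-1 + M)/(3 + M)
a(f) = -33 + f
35² - a(F(-7, W(-2, -5))) = 35² - (-33 + (-1 + (-⅕*(-2) - 5/(-2)))/(3 + (-⅕*(-2) - 5/(-2)))) = 1225 - (-33 + (-1 + (⅖ - 5*(-½)))/(3 + (⅖ - 5*(-½)))) = 1225 - (-33 + (-1 + (⅖ + 5/2))/(3 + (⅖ + 5/2))) = 1225 - (-33 + (-1 + 29/10)/(3 + 29/10)) = 1225 - (-33 + (19/10)/(59/10)) = 1225 - (-33 + (10/59)*(19/10)) = 1225 - (-33 + 19/59) = 1225 - 1*(-1928/59) = 1225 + 1928/59 = 74203/59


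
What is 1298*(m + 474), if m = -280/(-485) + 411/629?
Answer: 37635838394/61013 ≈ 6.1685e+5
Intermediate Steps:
m = 75091/61013 (m = -280*(-1/485) + 411*(1/629) = 56/97 + 411/629 = 75091/61013 ≈ 1.2307)
1298*(m + 474) = 1298*(75091/61013 + 474) = 1298*(28995253/61013) = 37635838394/61013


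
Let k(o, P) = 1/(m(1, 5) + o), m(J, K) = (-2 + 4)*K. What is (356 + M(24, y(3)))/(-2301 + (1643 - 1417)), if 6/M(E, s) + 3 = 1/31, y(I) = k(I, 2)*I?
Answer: -16283/95450 ≈ -0.17059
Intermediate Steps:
m(J, K) = 2*K
k(o, P) = 1/(10 + o) (k(o, P) = 1/(2*5 + o) = 1/(10 + o))
y(I) = I/(10 + I)
M(E, s) = -93/46 (M(E, s) = 6/(-3 + 1/31) = 6/(-92/31) = 6*(-31/92) = -93/46)
(356 + M(24, y(3)))/(-2301 + (1643 - 1417)) = (356 - 93/46)/(-2301 + (1643 - 1417)) = 16283/(46*(-2301 + 226)) = (16283/46)/(-2075) = (16283/46)*(-1/2075) = -16283/95450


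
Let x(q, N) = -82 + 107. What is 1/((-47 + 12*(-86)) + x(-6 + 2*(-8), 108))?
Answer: -1/1054 ≈ -0.00094877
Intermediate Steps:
x(q, N) = 25
1/((-47 + 12*(-86)) + x(-6 + 2*(-8), 108)) = 1/((-47 + 12*(-86)) + 25) = 1/((-47 - 1032) + 25) = 1/(-1079 + 25) = 1/(-1054) = -1/1054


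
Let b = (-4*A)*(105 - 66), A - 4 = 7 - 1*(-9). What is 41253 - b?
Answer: 44373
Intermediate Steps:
A = 20 (A = 4 + (7 - 1*(-9)) = 4 + (7 + 9) = 4 + 16 = 20)
b = -3120 (b = (-4*20)*(105 - 66) = -80*39 = -3120)
41253 - b = 41253 - 1*(-3120) = 41253 + 3120 = 44373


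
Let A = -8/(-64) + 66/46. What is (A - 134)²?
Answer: 593848161/33856 ≈ 17540.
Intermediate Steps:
A = 287/184 (A = -8*(-1/64) + 66*(1/46) = ⅛ + 33/23 = 287/184 ≈ 1.5598)
(A - 134)² = (287/184 - 134)² = (-24369/184)² = 593848161/33856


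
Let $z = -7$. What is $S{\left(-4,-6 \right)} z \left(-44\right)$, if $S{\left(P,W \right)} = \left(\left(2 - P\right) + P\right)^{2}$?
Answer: $1232$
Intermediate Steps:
$S{\left(P,W \right)} = 4$ ($S{\left(P,W \right)} = 2^{2} = 4$)
$S{\left(-4,-6 \right)} z \left(-44\right) = 4 \left(-7\right) \left(-44\right) = \left(-28\right) \left(-44\right) = 1232$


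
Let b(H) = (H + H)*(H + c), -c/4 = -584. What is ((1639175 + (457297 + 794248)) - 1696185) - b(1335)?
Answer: -8607035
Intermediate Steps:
c = 2336 (c = -4*(-584) = 2336)
b(H) = 2*H*(2336 + H) (b(H) = (H + H)*(H + 2336) = (2*H)*(2336 + H) = 2*H*(2336 + H))
((1639175 + (457297 + 794248)) - 1696185) - b(1335) = ((1639175 + (457297 + 794248)) - 1696185) - 2*1335*(2336 + 1335) = ((1639175 + 1251545) - 1696185) - 2*1335*3671 = (2890720 - 1696185) - 1*9801570 = 1194535 - 9801570 = -8607035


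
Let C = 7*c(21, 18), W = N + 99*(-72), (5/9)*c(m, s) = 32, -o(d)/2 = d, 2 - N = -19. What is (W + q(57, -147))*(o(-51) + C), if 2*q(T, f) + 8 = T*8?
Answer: -17386458/5 ≈ -3.4773e+6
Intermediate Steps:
N = 21 (N = 2 - 1*(-19) = 2 + 19 = 21)
o(d) = -2*d
q(T, f) = -4 + 4*T (q(T, f) = -4 + (T*8)/2 = -4 + (8*T)/2 = -4 + 4*T)
c(m, s) = 288/5 (c(m, s) = (9/5)*32 = 288/5)
W = -7107 (W = 21 + 99*(-72) = 21 - 7128 = -7107)
C = 2016/5 (C = 7*(288/5) = 2016/5 ≈ 403.20)
(W + q(57, -147))*(o(-51) + C) = (-7107 + (-4 + 4*57))*(-2*(-51) + 2016/5) = (-7107 + (-4 + 228))*(102 + 2016/5) = (-7107 + 224)*(2526/5) = -6883*2526/5 = -17386458/5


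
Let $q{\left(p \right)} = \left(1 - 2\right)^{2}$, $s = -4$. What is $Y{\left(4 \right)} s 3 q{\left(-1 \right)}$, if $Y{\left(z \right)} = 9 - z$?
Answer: $-60$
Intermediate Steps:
$q{\left(p \right)} = 1$ ($q{\left(p \right)} = \left(-1\right)^{2} = 1$)
$Y{\left(4 \right)} s 3 q{\left(-1 \right)} = \left(9 - 4\right) \left(-4\right) 3 \cdot 1 = \left(9 - 4\right) \left(\left(-12\right) 1\right) = 5 \left(-12\right) = -60$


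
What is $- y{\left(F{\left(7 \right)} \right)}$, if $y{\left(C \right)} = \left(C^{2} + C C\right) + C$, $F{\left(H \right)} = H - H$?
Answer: $0$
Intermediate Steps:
$F{\left(H \right)} = 0$
$y{\left(C \right)} = C + 2 C^{2}$ ($y{\left(C \right)} = \left(C^{2} + C^{2}\right) + C = 2 C^{2} + C = C + 2 C^{2}$)
$- y{\left(F{\left(7 \right)} \right)} = - 0 \left(1 + 2 \cdot 0\right) = - 0 \left(1 + 0\right) = - 0 \cdot 1 = \left(-1\right) 0 = 0$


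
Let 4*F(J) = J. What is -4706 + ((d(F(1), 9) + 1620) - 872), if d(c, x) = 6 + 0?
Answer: -3952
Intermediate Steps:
F(J) = J/4
d(c, x) = 6
-4706 + ((d(F(1), 9) + 1620) - 872) = -4706 + ((6 + 1620) - 872) = -4706 + (1626 - 872) = -4706 + 754 = -3952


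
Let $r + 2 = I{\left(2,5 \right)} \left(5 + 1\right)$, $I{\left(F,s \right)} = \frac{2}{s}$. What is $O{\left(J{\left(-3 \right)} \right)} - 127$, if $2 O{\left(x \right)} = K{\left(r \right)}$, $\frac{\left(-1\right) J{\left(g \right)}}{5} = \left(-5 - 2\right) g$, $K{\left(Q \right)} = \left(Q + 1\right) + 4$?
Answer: $- \frac{1243}{10} \approx -124.3$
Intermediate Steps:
$r = \frac{2}{5}$ ($r = -2 + \frac{2}{5} \left(5 + 1\right) = -2 + 2 \cdot \frac{1}{5} \cdot 6 = -2 + \frac{2}{5} \cdot 6 = -2 + \frac{12}{5} = \frac{2}{5} \approx 0.4$)
$K{\left(Q \right)} = 5 + Q$ ($K{\left(Q \right)} = \left(1 + Q\right) + 4 = 5 + Q$)
$J{\left(g \right)} = 35 g$ ($J{\left(g \right)} = - 5 \left(-5 - 2\right) g = - 5 \left(- 7 g\right) = 35 g$)
$O{\left(x \right)} = \frac{27}{10}$ ($O{\left(x \right)} = \frac{5 + \frac{2}{5}}{2} = \frac{1}{2} \cdot \frac{27}{5} = \frac{27}{10}$)
$O{\left(J{\left(-3 \right)} \right)} - 127 = \frac{27}{10} - 127 = - \frac{1243}{10}$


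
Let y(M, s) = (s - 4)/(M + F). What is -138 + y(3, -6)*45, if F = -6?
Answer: 12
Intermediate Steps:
y(M, s) = (-4 + s)/(-6 + M) (y(M, s) = (s - 4)/(M - 6) = (-4 + s)/(-6 + M))
-138 + y(3, -6)*45 = -138 + ((-4 - 6)/(-6 + 3))*45 = -138 + (-10/(-3))*45 = -138 - 1/3*(-10)*45 = -138 + (10/3)*45 = -138 + 150 = 12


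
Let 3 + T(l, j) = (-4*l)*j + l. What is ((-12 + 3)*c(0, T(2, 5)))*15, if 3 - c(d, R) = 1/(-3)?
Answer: -450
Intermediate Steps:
T(l, j) = -3 + l - 4*j*l (T(l, j) = -3 + ((-4*l)*j + l) = -3 + (-4*j*l + l) = -3 + (l - 4*j*l) = -3 + l - 4*j*l)
c(d, R) = 10/3 (c(d, R) = 3 - 1/(-3) = 3 - 1*(-⅓) = 3 + ⅓ = 10/3)
((-12 + 3)*c(0, T(2, 5)))*15 = ((-12 + 3)*(10/3))*15 = -9*10/3*15 = -30*15 = -450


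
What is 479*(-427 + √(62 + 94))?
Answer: -204533 + 958*√39 ≈ -1.9855e+5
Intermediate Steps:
479*(-427 + √(62 + 94)) = 479*(-427 + √156) = 479*(-427 + 2*√39) = -204533 + 958*√39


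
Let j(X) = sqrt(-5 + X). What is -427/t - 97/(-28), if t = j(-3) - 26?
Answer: 94301/4788 + 427*I*sqrt(2)/342 ≈ 19.695 + 1.7657*I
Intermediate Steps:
t = -26 + 2*I*sqrt(2) (t = sqrt(-5 - 3) - 26 = sqrt(-8) - 26 = 2*I*sqrt(2) - 26 = -26 + 2*I*sqrt(2) ≈ -26.0 + 2.8284*I)
-427/t - 97/(-28) = -427/(-26 + 2*I*sqrt(2)) - 97/(-28) = -427/(-26 + 2*I*sqrt(2)) - 97*(-1/28) = -427/(-26 + 2*I*sqrt(2)) + 97/28 = 97/28 - 427/(-26 + 2*I*sqrt(2))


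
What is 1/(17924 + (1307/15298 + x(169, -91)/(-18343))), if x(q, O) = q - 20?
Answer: 280611214/5029697094635 ≈ 5.5791e-5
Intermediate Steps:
x(q, O) = -20 + q
1/(17924 + (1307/15298 + x(169, -91)/(-18343))) = 1/(17924 + (1307/15298 + (-20 + 169)/(-18343))) = 1/(17924 + (1307*(1/15298) + 149*(-1/18343))) = 1/(17924 + (1307/15298 - 149/18343)) = 1/(17924 + 21694899/280611214) = 1/(5029697094635/280611214) = 280611214/5029697094635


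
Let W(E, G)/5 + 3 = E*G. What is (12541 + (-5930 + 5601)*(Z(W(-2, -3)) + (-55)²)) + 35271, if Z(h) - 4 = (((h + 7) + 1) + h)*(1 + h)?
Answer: -1148761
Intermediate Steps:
W(E, G) = -15 + 5*E*G (W(E, G) = -15 + 5*(E*G) = -15 + 5*E*G)
Z(h) = 4 + (1 + h)*(8 + 2*h) (Z(h) = 4 + (((h + 7) + 1) + h)*(1 + h) = 4 + (((7 + h) + 1) + h)*(1 + h) = 4 + ((8 + h) + h)*(1 + h) = 4 + (8 + 2*h)*(1 + h) = 4 + (1 + h)*(8 + 2*h))
(12541 + (-5930 + 5601)*(Z(W(-2, -3)) + (-55)²)) + 35271 = (12541 + (-5930 + 5601)*((12 + 2*(-15 + 5*(-2)*(-3))² + 10*(-15 + 5*(-2)*(-3))) + (-55)²)) + 35271 = (12541 - 329*((12 + 2*(-15 + 30)² + 10*(-15 + 30)) + 3025)) + 35271 = (12541 - 329*((12 + 2*15² + 10*15) + 3025)) + 35271 = (12541 - 329*((12 + 2*225 + 150) + 3025)) + 35271 = (12541 - 329*((12 + 450 + 150) + 3025)) + 35271 = (12541 - 329*(612 + 3025)) + 35271 = (12541 - 329*3637) + 35271 = (12541 - 1196573) + 35271 = -1184032 + 35271 = -1148761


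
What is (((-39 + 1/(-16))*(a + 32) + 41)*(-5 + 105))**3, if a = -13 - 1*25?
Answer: 167056553546875/8 ≈ 2.0882e+13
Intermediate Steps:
a = -38 (a = -13 - 25 = -38)
(((-39 + 1/(-16))*(a + 32) + 41)*(-5 + 105))**3 = (((-39 + 1/(-16))*(-38 + 32) + 41)*(-5 + 105))**3 = (((-39 - 1/16)*(-6) + 41)*100)**3 = ((-625/16*(-6) + 41)*100)**3 = ((1875/8 + 41)*100)**3 = ((2203/8)*100)**3 = (55075/2)**3 = 167056553546875/8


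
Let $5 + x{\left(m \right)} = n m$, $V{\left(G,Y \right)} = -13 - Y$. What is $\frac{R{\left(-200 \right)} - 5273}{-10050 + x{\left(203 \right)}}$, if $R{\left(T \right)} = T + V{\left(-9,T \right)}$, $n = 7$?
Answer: $\frac{881}{1439} \approx 0.61223$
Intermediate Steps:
$x{\left(m \right)} = -5 + 7 m$
$R{\left(T \right)} = -13$ ($R{\left(T \right)} = T - \left(13 + T\right) = -13$)
$\frac{R{\left(-200 \right)} - 5273}{-10050 + x{\left(203 \right)}} = \frac{-13 - 5273}{-10050 + \left(-5 + 7 \cdot 203\right)} = - \frac{5286}{-10050 + \left(-5 + 1421\right)} = - \frac{5286}{-10050 + 1416} = - \frac{5286}{-8634} = \left(-5286\right) \left(- \frac{1}{8634}\right) = \frac{881}{1439}$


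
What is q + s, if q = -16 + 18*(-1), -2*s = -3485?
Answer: 3417/2 ≈ 1708.5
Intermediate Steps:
s = 3485/2 (s = -½*(-3485) = 3485/2 ≈ 1742.5)
q = -34 (q = -16 - 18 = -34)
q + s = -34 + 3485/2 = 3417/2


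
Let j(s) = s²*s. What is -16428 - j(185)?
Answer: -6348053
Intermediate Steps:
j(s) = s³
-16428 - j(185) = -16428 - 1*185³ = -16428 - 1*6331625 = -16428 - 6331625 = -6348053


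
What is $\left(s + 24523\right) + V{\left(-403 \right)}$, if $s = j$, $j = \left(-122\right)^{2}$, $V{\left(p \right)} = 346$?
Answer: $39753$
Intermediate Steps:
$j = 14884$
$s = 14884$
$\left(s + 24523\right) + V{\left(-403 \right)} = \left(14884 + 24523\right) + 346 = 39407 + 346 = 39753$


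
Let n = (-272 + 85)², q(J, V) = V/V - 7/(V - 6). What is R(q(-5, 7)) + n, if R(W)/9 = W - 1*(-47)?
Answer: 35338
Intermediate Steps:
q(J, V) = 1 - 7/(-6 + V)
R(W) = 423 + 9*W (R(W) = 9*(W - 1*(-47)) = 9*(W + 47) = 9*(47 + W) = 423 + 9*W)
n = 34969 (n = (-187)² = 34969)
R(q(-5, 7)) + n = (423 + 9*((-13 + 7)/(-6 + 7))) + 34969 = (423 + 9*(-6/1)) + 34969 = (423 + 9*(1*(-6))) + 34969 = (423 + 9*(-6)) + 34969 = (423 - 54) + 34969 = 369 + 34969 = 35338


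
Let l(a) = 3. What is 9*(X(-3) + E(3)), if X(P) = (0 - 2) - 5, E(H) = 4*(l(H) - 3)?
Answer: -63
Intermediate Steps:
E(H) = 0 (E(H) = 4*(3 - 3) = 4*0 = 0)
X(P) = -7 (X(P) = -2 - 5 = -7)
9*(X(-3) + E(3)) = 9*(-7 + 0) = 9*(-7) = -63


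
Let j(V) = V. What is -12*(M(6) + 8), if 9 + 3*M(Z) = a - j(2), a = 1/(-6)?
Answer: -154/3 ≈ -51.333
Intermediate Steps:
a = -⅙ ≈ -0.16667
M(Z) = -67/18 (M(Z) = -3 + (-⅙ - 1*2)/3 = -3 + (-⅙ - 2)/3 = -3 + (⅓)*(-13/6) = -3 - 13/18 = -67/18)
-12*(M(6) + 8) = -12*(-67/18 + 8) = -12*77/18 = -154/3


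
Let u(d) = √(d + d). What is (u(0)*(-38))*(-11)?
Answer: 0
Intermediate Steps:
u(d) = √2*√d (u(d) = √(2*d) = √2*√d)
(u(0)*(-38))*(-11) = ((√2*√0)*(-38))*(-11) = ((√2*0)*(-38))*(-11) = (0*(-38))*(-11) = 0*(-11) = 0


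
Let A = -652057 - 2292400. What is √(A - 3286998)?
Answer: I*√6231455 ≈ 2496.3*I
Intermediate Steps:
A = -2944457
√(A - 3286998) = √(-2944457 - 3286998) = √(-6231455) = I*√6231455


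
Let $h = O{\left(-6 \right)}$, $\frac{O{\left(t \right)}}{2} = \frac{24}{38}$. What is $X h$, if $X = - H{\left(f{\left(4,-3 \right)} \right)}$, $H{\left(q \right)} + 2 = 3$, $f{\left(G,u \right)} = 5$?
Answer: $- \frac{24}{19} \approx -1.2632$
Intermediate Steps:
$H{\left(q \right)} = 1$ ($H{\left(q \right)} = -2 + 3 = 1$)
$O{\left(t \right)} = \frac{24}{19}$ ($O{\left(t \right)} = 2 \cdot \frac{24}{38} = 2 \cdot 24 \cdot \frac{1}{38} = 2 \cdot \frac{12}{19} = \frac{24}{19}$)
$h = \frac{24}{19} \approx 1.2632$
$X = -1$ ($X = \left(-1\right) 1 = -1$)
$X h = \left(-1\right) \frac{24}{19} = - \frac{24}{19}$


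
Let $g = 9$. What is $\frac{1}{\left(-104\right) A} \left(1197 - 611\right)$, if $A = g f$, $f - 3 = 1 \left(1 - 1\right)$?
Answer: $- \frac{293}{1404} \approx -0.20869$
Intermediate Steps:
$f = 3$ ($f = 3 + 1 \left(1 - 1\right) = 3 + 1 \cdot 0 = 3 + 0 = 3$)
$A = 27$ ($A = 9 \cdot 3 = 27$)
$\frac{1}{\left(-104\right) A} \left(1197 - 611\right) = \frac{1}{\left(-104\right) 27} \left(1197 - 611\right) = \left(- \frac{1}{104}\right) \frac{1}{27} \cdot 586 = \left(- \frac{1}{2808}\right) 586 = - \frac{293}{1404}$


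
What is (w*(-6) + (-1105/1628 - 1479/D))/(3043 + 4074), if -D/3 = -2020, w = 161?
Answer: -198736479/1462792595 ≈ -0.13586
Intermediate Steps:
D = 6060 (D = -3*(-2020) = 6060)
(w*(-6) + (-1105/1628 - 1479/D))/(3043 + 4074) = (161*(-6) + (-1105/1628 - 1479/6060))/(3043 + 4074) = (-966 + (-1105*1/1628 - 1479*1/6060))/7117 = (-966 + (-1105/1628 - 493/2020))*(1/7117) = (-966 - 189669/205535)*(1/7117) = -198736479/205535*1/7117 = -198736479/1462792595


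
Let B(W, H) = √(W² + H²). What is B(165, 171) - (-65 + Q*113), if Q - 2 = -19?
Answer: 1986 + 3*√6274 ≈ 2223.6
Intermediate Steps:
B(W, H) = √(H² + W²)
Q = -17 (Q = 2 - 19 = -17)
B(165, 171) - (-65 + Q*113) = √(171² + 165²) - (-65 - 17*113) = √(29241 + 27225) - (-65 - 1921) = √56466 - 1*(-1986) = 3*√6274 + 1986 = 1986 + 3*√6274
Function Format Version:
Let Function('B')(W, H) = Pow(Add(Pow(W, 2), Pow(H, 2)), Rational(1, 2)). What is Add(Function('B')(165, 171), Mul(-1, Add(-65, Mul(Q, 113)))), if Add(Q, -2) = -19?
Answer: Add(1986, Mul(3, Pow(6274, Rational(1, 2)))) ≈ 2223.6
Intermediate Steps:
Function('B')(W, H) = Pow(Add(Pow(H, 2), Pow(W, 2)), Rational(1, 2))
Q = -17 (Q = Add(2, -19) = -17)
Add(Function('B')(165, 171), Mul(-1, Add(-65, Mul(Q, 113)))) = Add(Pow(Add(Pow(171, 2), Pow(165, 2)), Rational(1, 2)), Mul(-1, Add(-65, Mul(-17, 113)))) = Add(Pow(Add(29241, 27225), Rational(1, 2)), Mul(-1, Add(-65, -1921))) = Add(Pow(56466, Rational(1, 2)), Mul(-1, -1986)) = Add(Mul(3, Pow(6274, Rational(1, 2))), 1986) = Add(1986, Mul(3, Pow(6274, Rational(1, 2))))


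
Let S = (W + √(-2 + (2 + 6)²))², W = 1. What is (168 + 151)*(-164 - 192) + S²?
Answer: -109347 + 252*√62 ≈ -1.0736e+5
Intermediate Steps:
S = (1 + √62)² (S = (1 + √(-2 + (2 + 6)²))² = (1 + √(-2 + 8²))² = (1 + √(-2 + 64))² = (1 + √62)² ≈ 78.748)
(168 + 151)*(-164 - 192) + S² = (168 + 151)*(-164 - 192) + ((1 + √62)²)² = 319*(-356) + (1 + √62)⁴ = -113564 + (1 + √62)⁴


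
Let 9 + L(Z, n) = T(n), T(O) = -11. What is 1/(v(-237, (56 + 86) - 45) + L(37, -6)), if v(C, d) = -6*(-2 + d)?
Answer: -1/590 ≈ -0.0016949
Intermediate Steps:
L(Z, n) = -20 (L(Z, n) = -9 - 11 = -20)
v(C, d) = 12 - 6*d
1/(v(-237, (56 + 86) - 45) + L(37, -6)) = 1/((12 - 6*((56 + 86) - 45)) - 20) = 1/((12 - 6*(142 - 45)) - 20) = 1/((12 - 6*97) - 20) = 1/((12 - 582) - 20) = 1/(-570 - 20) = 1/(-590) = -1/590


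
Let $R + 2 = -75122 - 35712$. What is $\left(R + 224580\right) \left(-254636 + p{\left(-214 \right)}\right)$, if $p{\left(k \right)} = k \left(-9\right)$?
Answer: $-28744246240$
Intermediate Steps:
$p{\left(k \right)} = - 9 k$
$R = -110836$ ($R = -2 - 110834 = -110836$)
$\left(R + 224580\right) \left(-254636 + p{\left(-214 \right)}\right) = \left(-110836 + 224580\right) \left(-254636 - -1926\right) = 113744 \left(-254636 + 1926\right) = 113744 \left(-252710\right) = -28744246240$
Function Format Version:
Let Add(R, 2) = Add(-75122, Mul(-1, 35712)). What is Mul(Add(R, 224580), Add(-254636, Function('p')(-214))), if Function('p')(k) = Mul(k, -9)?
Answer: -28744246240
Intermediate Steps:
Function('p')(k) = Mul(-9, k)
R = -110836 (R = Add(-2, Add(-75122, Mul(-1, 35712))) = Add(-2, Add(-75122, -35712)) = Add(-2, -110834) = -110836)
Mul(Add(R, 224580), Add(-254636, Function('p')(-214))) = Mul(Add(-110836, 224580), Add(-254636, Mul(-9, -214))) = Mul(113744, Add(-254636, 1926)) = Mul(113744, -252710) = -28744246240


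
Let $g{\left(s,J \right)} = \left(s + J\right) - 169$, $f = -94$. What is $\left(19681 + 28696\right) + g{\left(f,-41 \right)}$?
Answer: $48073$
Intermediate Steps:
$g{\left(s,J \right)} = -169 + J + s$ ($g{\left(s,J \right)} = \left(J + s\right) - 169 = -169 + J + s$)
$\left(19681 + 28696\right) + g{\left(f,-41 \right)} = \left(19681 + 28696\right) - 304 = 48377 - 304 = 48073$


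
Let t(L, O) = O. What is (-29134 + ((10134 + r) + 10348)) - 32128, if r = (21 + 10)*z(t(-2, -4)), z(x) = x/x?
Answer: -40749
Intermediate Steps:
z(x) = 1
r = 31 (r = (21 + 10)*1 = 31*1 = 31)
(-29134 + ((10134 + r) + 10348)) - 32128 = (-29134 + ((10134 + 31) + 10348)) - 32128 = (-29134 + (10165 + 10348)) - 32128 = (-29134 + 20513) - 32128 = -8621 - 32128 = -40749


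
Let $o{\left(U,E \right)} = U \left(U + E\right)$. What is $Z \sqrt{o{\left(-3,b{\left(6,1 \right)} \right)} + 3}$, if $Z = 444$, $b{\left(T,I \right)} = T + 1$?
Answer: $1332 i \approx 1332.0 i$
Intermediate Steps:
$b{\left(T,I \right)} = 1 + T$
$o{\left(U,E \right)} = U \left(E + U\right)$
$Z \sqrt{o{\left(-3,b{\left(6,1 \right)} \right)} + 3} = 444 \sqrt{- 3 \left(\left(1 + 6\right) - 3\right) + 3} = 444 \sqrt{- 3 \left(7 - 3\right) + 3} = 444 \sqrt{\left(-3\right) 4 + 3} = 444 \sqrt{-12 + 3} = 444 \sqrt{-9} = 444 \cdot 3 i = 1332 i$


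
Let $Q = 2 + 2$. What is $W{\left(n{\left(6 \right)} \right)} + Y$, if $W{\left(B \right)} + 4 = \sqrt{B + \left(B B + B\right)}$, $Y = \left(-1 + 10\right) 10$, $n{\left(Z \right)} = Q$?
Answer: $86 + 2 \sqrt{6} \approx 90.899$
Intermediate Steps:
$Q = 4$
$n{\left(Z \right)} = 4$
$Y = 90$ ($Y = 9 \cdot 10 = 90$)
$W{\left(B \right)} = -4 + \sqrt{B^{2} + 2 B}$ ($W{\left(B \right)} = -4 + \sqrt{B + \left(B B + B\right)} = -4 + \sqrt{B + \left(B^{2} + B\right)} = -4 + \sqrt{B + \left(B + B^{2}\right)} = -4 + \sqrt{B^{2} + 2 B}$)
$W{\left(n{\left(6 \right)} \right)} + Y = \left(-4 + \sqrt{4 \left(2 + 4\right)}\right) + 90 = \left(-4 + \sqrt{4 \cdot 6}\right) + 90 = \left(-4 + \sqrt{24}\right) + 90 = \left(-4 + 2 \sqrt{6}\right) + 90 = 86 + 2 \sqrt{6}$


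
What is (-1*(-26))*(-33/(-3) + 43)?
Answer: 1404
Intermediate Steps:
(-1*(-26))*(-33/(-3) + 43) = 26*(-33*(-1/3) + 43) = 26*(11 + 43) = 26*54 = 1404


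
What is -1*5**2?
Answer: -25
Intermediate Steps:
-1*5**2 = -1*25 = -25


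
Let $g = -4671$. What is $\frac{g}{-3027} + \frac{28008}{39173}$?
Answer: $\frac{89252433}{39525557} \approx 2.2581$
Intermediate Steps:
$\frac{g}{-3027} + \frac{28008}{39173} = - \frac{4671}{-3027} + \frac{28008}{39173} = \left(-4671\right) \left(- \frac{1}{3027}\right) + 28008 \cdot \frac{1}{39173} = \frac{1557}{1009} + \frac{28008}{39173} = \frac{89252433}{39525557}$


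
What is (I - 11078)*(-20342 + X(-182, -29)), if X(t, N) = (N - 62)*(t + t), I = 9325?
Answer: -22406846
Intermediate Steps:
X(t, N) = 2*t*(-62 + N) (X(t, N) = (-62 + N)*(2*t) = 2*t*(-62 + N))
(I - 11078)*(-20342 + X(-182, -29)) = (9325 - 11078)*(-20342 + 2*(-182)*(-62 - 29)) = -1753*(-20342 + 2*(-182)*(-91)) = -1753*(-20342 + 33124) = -1753*12782 = -22406846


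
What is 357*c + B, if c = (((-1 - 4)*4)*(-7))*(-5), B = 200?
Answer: -249700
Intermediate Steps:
c = -700 (c = (-5*4*(-7))*(-5) = -20*(-7)*(-5) = 140*(-5) = -700)
357*c + B = 357*(-700) + 200 = -249900 + 200 = -249700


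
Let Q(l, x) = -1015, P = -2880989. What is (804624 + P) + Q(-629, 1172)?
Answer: -2077380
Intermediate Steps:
(804624 + P) + Q(-629, 1172) = (804624 - 2880989) - 1015 = -2076365 - 1015 = -2077380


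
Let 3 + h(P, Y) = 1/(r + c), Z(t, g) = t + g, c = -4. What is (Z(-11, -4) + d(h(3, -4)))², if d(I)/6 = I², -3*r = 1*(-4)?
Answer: 2913849/1024 ≈ 2845.6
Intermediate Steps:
r = 4/3 (r = -(-4)/3 = -⅓*(-4) = 4/3 ≈ 1.3333)
Z(t, g) = g + t
h(P, Y) = -27/8 (h(P, Y) = -3 + 1/(4/3 - 4) = -3 + 1/(-8/3) = -3 - 3/8 = -27/8)
d(I) = 6*I²
(Z(-11, -4) + d(h(3, -4)))² = ((-4 - 11) + 6*(-27/8)²)² = (-15 + 6*(729/64))² = (-15 + 2187/32)² = (1707/32)² = 2913849/1024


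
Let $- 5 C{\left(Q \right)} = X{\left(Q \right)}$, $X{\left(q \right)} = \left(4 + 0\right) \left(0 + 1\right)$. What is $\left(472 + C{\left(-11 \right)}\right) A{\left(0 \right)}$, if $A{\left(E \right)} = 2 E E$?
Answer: $0$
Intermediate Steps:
$A{\left(E \right)} = 2 E^{2}$
$X{\left(q \right)} = 4$ ($X{\left(q \right)} = 4 \cdot 1 = 4$)
$C{\left(Q \right)} = - \frac{4}{5}$ ($C{\left(Q \right)} = \left(- \frac{1}{5}\right) 4 = - \frac{4}{5}$)
$\left(472 + C{\left(-11 \right)}\right) A{\left(0 \right)} = \left(472 - \frac{4}{5}\right) 2 \cdot 0^{2} = \frac{2356 \cdot 2 \cdot 0}{5} = \frac{2356}{5} \cdot 0 = 0$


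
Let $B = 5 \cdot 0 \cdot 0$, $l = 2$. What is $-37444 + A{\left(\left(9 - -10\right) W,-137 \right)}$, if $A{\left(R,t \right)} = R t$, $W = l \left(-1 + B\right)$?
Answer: $-32238$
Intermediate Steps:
$B = 0$ ($B = 0 \cdot 0 = 0$)
$W = -2$ ($W = 2 \left(-1 + 0\right) = 2 \left(-1\right) = -2$)
$-37444 + A{\left(\left(9 - -10\right) W,-137 \right)} = -37444 + \left(9 - -10\right) \left(-2\right) \left(-137\right) = -37444 + \left(9 + 10\right) \left(-2\right) \left(-137\right) = -37444 + 19 \left(-2\right) \left(-137\right) = -37444 - -5206 = -37444 + 5206 = -32238$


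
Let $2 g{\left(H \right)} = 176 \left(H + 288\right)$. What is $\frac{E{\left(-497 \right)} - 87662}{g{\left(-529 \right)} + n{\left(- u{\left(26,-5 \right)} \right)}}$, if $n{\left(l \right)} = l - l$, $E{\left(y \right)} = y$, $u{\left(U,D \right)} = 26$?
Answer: $\frac{88159}{21208} \approx 4.1569$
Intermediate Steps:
$g{\left(H \right)} = 25344 + 88 H$ ($g{\left(H \right)} = \frac{176 \left(H + 288\right)}{2} = \frac{176 \left(288 + H\right)}{2} = \frac{50688 + 176 H}{2} = 25344 + 88 H$)
$n{\left(l \right)} = 0$
$\frac{E{\left(-497 \right)} - 87662}{g{\left(-529 \right)} + n{\left(- u{\left(26,-5 \right)} \right)}} = \frac{-497 - 87662}{\left(25344 + 88 \left(-529\right)\right) + 0} = - \frac{88159}{\left(25344 - 46552\right) + 0} = - \frac{88159}{-21208 + 0} = - \frac{88159}{-21208} = \left(-88159\right) \left(- \frac{1}{21208}\right) = \frac{88159}{21208}$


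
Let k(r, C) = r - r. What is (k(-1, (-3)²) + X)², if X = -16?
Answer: 256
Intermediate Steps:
k(r, C) = 0
(k(-1, (-3)²) + X)² = (0 - 16)² = (-16)² = 256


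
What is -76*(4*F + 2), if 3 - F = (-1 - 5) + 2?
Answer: -2280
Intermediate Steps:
F = 7 (F = 3 - ((-1 - 5) + 2) = 3 - (-6 + 2) = 3 - 1*(-4) = 3 + 4 = 7)
-76*(4*F + 2) = -76*(4*7 + 2) = -76*(28 + 2) = -76*30 = -2280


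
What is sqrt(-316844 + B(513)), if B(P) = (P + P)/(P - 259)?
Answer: 5*I*sqrt(204412469)/127 ≈ 562.89*I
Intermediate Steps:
B(P) = 2*P/(-259 + P) (B(P) = (2*P)/(-259 + P) = 2*P/(-259 + P))
sqrt(-316844 + B(513)) = sqrt(-316844 + 2*513/(-259 + 513)) = sqrt(-316844 + 2*513/254) = sqrt(-316844 + 2*513*(1/254)) = sqrt(-316844 + 513/127) = sqrt(-40238675/127) = 5*I*sqrt(204412469)/127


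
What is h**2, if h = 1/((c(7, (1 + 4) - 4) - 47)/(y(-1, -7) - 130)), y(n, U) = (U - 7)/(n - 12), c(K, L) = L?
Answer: 702244/89401 ≈ 7.8550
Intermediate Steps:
y(n, U) = (-7 + U)/(-12 + n)
h = 838/299 (h = 1/((((1 + 4) - 4) - 47)/((-7 - 7)/(-12 - 1) - 130)) = 1/(((5 - 4) - 47)/(-14/(-13) - 130)) = 1/((1 - 47)/(-1/13*(-14) - 130)) = 1/(-46/(14/13 - 130)) = 1/(-46/(-1676/13)) = 1/(-46*(-13/1676)) = 1/(299/838) = 838/299 ≈ 2.8027)
h**2 = (838/299)**2 = 702244/89401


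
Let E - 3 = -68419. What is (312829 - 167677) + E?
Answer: 76736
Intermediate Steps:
E = -68416 (E = 3 - 68419 = -68416)
(312829 - 167677) + E = (312829 - 167677) - 68416 = 145152 - 68416 = 76736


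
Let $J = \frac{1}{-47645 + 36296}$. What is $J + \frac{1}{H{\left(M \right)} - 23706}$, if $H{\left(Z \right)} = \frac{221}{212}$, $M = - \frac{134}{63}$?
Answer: $- \frac{7431439}{57033843399} \approx -0.0001303$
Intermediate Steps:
$M = - \frac{134}{63}$ ($M = \left(-134\right) \frac{1}{63} = - \frac{134}{63} \approx -2.127$)
$H{\left(Z \right)} = \frac{221}{212}$ ($H{\left(Z \right)} = 221 \cdot \frac{1}{212} = \frac{221}{212}$)
$J = - \frac{1}{11349}$ ($J = \frac{1}{-11349} = - \frac{1}{11349} \approx -8.8113 \cdot 10^{-5}$)
$J + \frac{1}{H{\left(M \right)} - 23706} = - \frac{1}{11349} + \frac{1}{\frac{221}{212} - 23706} = - \frac{1}{11349} + \frac{1}{- \frac{5025451}{212}} = - \frac{1}{11349} - \frac{212}{5025451} = - \frac{7431439}{57033843399}$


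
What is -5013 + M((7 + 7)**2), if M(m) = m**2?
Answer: 33403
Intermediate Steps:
-5013 + M((7 + 7)**2) = -5013 + ((7 + 7)**2)**2 = -5013 + (14**2)**2 = -5013 + 196**2 = -5013 + 38416 = 33403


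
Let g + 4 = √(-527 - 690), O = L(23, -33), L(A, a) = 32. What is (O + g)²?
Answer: (28 + I*√1217)² ≈ -433.0 + 1953.6*I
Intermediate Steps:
O = 32
g = -4 + I*√1217 (g = -4 + √(-527 - 690) = -4 + √(-1217) = -4 + I*√1217 ≈ -4.0 + 34.885*I)
(O + g)² = (32 + (-4 + I*√1217))² = (28 + I*√1217)²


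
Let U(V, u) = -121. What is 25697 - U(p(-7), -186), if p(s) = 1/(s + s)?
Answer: 25818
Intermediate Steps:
p(s) = 1/(2*s)
25697 - U(p(-7), -186) = 25697 - 1*(-121) = 25697 + 121 = 25818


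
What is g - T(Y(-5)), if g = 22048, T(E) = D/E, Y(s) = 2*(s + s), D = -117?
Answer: 440843/20 ≈ 22042.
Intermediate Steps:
Y(s) = 4*s (Y(s) = 2*(2*s) = 4*s)
T(E) = -117/E
g - T(Y(-5)) = 22048 - (-117)/(4*(-5)) = 22048 - (-117)/(-20) = 22048 - (-117)*(-1)/20 = 22048 - 1*117/20 = 22048 - 117/20 = 440843/20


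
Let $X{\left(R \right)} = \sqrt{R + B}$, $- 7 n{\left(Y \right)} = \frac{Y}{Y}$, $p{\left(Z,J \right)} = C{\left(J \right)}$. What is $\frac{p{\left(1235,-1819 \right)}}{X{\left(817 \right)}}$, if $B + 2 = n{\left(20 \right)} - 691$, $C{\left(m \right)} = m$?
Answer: $- \frac{107 \sqrt{21}}{3} \approx -163.45$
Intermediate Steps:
$p{\left(Z,J \right)} = J$
$n{\left(Y \right)} = - \frac{1}{7}$ ($n{\left(Y \right)} = - \frac{Y \frac{1}{Y}}{7} = \left(- \frac{1}{7}\right) 1 = - \frac{1}{7}$)
$B = - \frac{4852}{7}$ ($B = -2 - \frac{4838}{7} = - \frac{4852}{7} \approx -693.14$)
$X{\left(R \right)} = \sqrt{- \frac{4852}{7} + R}$ ($X{\left(R \right)} = \sqrt{R - \frac{4852}{7}} = \sqrt{- \frac{4852}{7} + R}$)
$\frac{p{\left(1235,-1819 \right)}}{X{\left(817 \right)}} = - \frac{1819}{\frac{1}{7} \sqrt{-33964 + 49 \cdot 817}} = - \frac{1819}{\frac{1}{7} \sqrt{-33964 + 40033}} = - \frac{1819}{\frac{1}{7} \sqrt{6069}} = - \frac{1819}{\frac{1}{7} \cdot 17 \sqrt{21}} = - \frac{1819}{\frac{17}{7} \sqrt{21}} = - 1819 \frac{\sqrt{21}}{51} = - \frac{107 \sqrt{21}}{3}$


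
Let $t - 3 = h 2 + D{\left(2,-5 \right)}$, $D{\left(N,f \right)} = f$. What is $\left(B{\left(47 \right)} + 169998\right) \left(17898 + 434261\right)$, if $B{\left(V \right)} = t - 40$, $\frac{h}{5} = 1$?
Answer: $76851656594$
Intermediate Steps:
$h = 5$ ($h = 5 \cdot 1 = 5$)
$t = 8$ ($t = 3 + \left(5 \cdot 2 - 5\right) = 3 + \left(10 - 5\right) = 3 + 5 = 8$)
$B{\left(V \right)} = -32$ ($B{\left(V \right)} = 8 - 40 = -32$)
$\left(B{\left(47 \right)} + 169998\right) \left(17898 + 434261\right) = \left(-32 + 169998\right) \left(17898 + 434261\right) = 169966 \cdot 452159 = 76851656594$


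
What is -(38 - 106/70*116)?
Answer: 4818/35 ≈ 137.66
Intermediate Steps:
-(38 - 106/70*116) = -(38 - 106*1/70*116) = -(38 - 53/35*116) = -(38 - 6148/35) = -1*(-4818/35) = 4818/35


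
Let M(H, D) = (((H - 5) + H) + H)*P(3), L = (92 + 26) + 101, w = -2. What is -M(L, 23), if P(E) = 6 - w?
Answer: -5216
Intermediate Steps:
L = 219 (L = 118 + 101 = 219)
P(E) = 8 (P(E) = 6 - 1*(-2) = 6 + 2 = 8)
M(H, D) = -40 + 24*H (M(H, D) = (((H - 5) + H) + H)*8 = (((-5 + H) + H) + H)*8 = ((-5 + 2*H) + H)*8 = (-5 + 3*H)*8 = -40 + 24*H)
-M(L, 23) = -(-40 + 24*219) = -(-40 + 5256) = -1*5216 = -5216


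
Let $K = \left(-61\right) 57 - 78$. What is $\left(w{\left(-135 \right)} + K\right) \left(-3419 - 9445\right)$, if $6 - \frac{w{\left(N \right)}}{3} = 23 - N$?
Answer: $51597504$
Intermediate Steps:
$K = -3555$ ($K = -3477 - 78 = -3555$)
$w{\left(N \right)} = -51 + 3 N$ ($w{\left(N \right)} = 18 - 3 \left(23 - N\right) = 18 + \left(-69 + 3 N\right) = -51 + 3 N$)
$\left(w{\left(-135 \right)} + K\right) \left(-3419 - 9445\right) = \left(\left(-51 + 3 \left(-135\right)\right) - 3555\right) \left(-3419 - 9445\right) = \left(\left(-51 - 405\right) - 3555\right) \left(-12864\right) = \left(-456 - 3555\right) \left(-12864\right) = \left(-4011\right) \left(-12864\right) = 51597504$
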